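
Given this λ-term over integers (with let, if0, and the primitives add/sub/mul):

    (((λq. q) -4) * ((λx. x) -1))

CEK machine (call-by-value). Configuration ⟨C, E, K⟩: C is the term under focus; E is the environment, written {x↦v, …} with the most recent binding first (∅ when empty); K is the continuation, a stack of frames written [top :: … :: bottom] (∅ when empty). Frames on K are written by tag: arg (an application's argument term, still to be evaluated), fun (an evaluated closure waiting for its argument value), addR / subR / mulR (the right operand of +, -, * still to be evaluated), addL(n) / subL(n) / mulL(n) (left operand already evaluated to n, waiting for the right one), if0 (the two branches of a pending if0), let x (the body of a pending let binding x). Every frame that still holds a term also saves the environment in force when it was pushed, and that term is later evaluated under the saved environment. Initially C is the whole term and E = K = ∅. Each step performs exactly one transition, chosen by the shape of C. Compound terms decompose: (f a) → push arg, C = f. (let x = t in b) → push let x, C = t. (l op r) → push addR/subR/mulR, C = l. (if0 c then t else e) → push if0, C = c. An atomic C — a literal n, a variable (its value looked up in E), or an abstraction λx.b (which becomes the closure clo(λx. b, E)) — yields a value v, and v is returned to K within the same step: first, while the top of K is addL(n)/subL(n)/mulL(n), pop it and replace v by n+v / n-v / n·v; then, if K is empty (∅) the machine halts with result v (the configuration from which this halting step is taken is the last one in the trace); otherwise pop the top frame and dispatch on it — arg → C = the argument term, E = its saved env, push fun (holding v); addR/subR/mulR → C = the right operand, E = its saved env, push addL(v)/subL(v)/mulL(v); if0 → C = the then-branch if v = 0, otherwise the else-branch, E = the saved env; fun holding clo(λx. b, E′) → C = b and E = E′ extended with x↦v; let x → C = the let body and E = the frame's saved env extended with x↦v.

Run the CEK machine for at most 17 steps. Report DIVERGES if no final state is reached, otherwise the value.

0. <C=(((λq. q) -4) * ((λx. x) -1)), E=∅, K=∅>
1. <C=((λq. q) -4), E=∅, K=[mulR]>
2. <C=(λq. q), E=∅, K=[arg :: mulR]>
3. <C=-4, E=∅, K=[fun :: mulR]>
4. <C=q, E={q↦-4}, K=[mulR]>
5. <C=((λx. x) -1), E=∅, K=[mulL(-4)]>
6. <C=(λx. x), E=∅, K=[arg :: mulL(-4)]>
7. <C=-1, E=∅, K=[fun :: mulL(-4)]>
8. <C=x, E={x↦-1}, K=[mulL(-4)]>
→ final value 4

Answer: 4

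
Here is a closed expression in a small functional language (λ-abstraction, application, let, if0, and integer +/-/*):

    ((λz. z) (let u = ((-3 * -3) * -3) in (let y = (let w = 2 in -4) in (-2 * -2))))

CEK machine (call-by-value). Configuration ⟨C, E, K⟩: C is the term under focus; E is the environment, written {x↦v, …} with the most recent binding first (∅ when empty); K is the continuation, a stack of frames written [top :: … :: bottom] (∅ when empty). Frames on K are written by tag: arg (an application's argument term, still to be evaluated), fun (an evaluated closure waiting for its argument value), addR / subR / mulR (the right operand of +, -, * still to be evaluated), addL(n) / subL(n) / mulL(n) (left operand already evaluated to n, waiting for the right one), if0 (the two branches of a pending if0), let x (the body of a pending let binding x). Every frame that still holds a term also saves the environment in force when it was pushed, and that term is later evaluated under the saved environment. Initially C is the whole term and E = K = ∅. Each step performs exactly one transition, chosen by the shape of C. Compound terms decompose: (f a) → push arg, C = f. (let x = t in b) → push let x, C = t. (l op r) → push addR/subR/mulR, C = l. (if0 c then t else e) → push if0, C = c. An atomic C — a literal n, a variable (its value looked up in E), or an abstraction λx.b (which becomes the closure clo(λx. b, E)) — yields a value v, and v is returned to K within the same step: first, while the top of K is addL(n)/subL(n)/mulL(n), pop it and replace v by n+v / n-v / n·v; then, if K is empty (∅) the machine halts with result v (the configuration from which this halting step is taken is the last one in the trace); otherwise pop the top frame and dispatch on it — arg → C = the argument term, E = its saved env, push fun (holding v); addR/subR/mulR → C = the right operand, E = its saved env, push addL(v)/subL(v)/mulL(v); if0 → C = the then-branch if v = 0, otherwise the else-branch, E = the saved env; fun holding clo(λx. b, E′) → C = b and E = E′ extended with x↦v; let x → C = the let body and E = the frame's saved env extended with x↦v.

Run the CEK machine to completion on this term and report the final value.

Answer: 4

Execution trace:
0. ⟨C=((λz. z) (let u = ((-3 * -3) * -3) in (let y = (let w = 2 in -4) in (-2 * -2)))); E=∅; K=∅⟩
1. ⟨C=(λz. z); E=∅; K=[arg]⟩
2. ⟨C=(let u = ((-3 * -3) * -3) in (let y = (let w = 2 in -4) in (-2 * -2))); E=∅; K=[fun]⟩
3. ⟨C=((-3 * -3) * -3); E=∅; K=[let u :: fun]⟩
4. ⟨C=(-3 * -3); E=∅; K=[mulR :: let u :: fun]⟩
5. ⟨C=-3; E=∅; K=[mulR :: mulR :: let u :: fun]⟩
6. ⟨C=-3; E=∅; K=[mulL(-3) :: mulR :: let u :: fun]⟩
7. ⟨C=-3; E=∅; K=[mulL(9) :: let u :: fun]⟩
8. ⟨C=(let y = (let w = 2 in -4) in (-2 * -2)); E={u↦-27}; K=[fun]⟩
9. ⟨C=(let w = 2 in -4); E={u↦-27}; K=[let y :: fun]⟩
10. ⟨C=2; E={u↦-27}; K=[let w :: let y :: fun]⟩
11. ⟨C=-4; E={w↦2, u↦-27}; K=[let y :: fun]⟩
12. ⟨C=(-2 * -2); E={y↦-4, u↦-27}; K=[fun]⟩
13. ⟨C=-2; E={y↦-4, u↦-27}; K=[mulR :: fun]⟩
14. ⟨C=-2; E={y↦-4, u↦-27}; K=[mulL(-2) :: fun]⟩
15. ⟨C=z; E={z↦4}; K=∅⟩
→ final value 4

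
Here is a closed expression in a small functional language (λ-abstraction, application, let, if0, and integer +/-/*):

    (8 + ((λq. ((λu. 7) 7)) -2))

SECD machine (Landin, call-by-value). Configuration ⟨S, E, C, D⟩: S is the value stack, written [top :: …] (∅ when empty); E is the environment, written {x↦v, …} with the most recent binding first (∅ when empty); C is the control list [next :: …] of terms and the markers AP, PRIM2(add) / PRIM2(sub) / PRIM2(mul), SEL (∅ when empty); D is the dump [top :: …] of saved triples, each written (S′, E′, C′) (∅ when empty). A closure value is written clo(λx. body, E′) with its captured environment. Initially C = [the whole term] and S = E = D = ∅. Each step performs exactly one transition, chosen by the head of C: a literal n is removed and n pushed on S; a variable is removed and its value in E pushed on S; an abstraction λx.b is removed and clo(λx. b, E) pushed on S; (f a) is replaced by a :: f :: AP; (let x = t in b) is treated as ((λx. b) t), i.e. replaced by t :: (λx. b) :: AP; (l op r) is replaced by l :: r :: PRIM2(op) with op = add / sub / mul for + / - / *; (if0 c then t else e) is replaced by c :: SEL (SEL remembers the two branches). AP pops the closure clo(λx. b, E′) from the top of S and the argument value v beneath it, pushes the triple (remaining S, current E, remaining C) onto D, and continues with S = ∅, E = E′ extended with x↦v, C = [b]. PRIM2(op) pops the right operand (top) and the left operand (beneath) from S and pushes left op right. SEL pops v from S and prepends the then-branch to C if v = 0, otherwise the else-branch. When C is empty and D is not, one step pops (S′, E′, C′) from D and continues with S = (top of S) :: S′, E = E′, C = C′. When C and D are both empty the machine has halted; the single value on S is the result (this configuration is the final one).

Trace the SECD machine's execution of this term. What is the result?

[0] <S=∅, E=∅, C=[(8 + ((λq. ((λu. 7) 7)) -2))], D=∅>
[1] <S=∅, E=∅, C=[8 :: ((λq. ((λu. 7) 7)) -2) :: PRIM2(add)], D=∅>
[2] <S=[8], E=∅, C=[((λq. ((λu. 7) 7)) -2) :: PRIM2(add)], D=∅>
[3] <S=[8], E=∅, C=[-2 :: (λq. ((λu. 7) 7)) :: AP :: PRIM2(add)], D=∅>
[4] <S=[-2 :: 8], E=∅, C=[(λq. ((λu. 7) 7)) :: AP :: PRIM2(add)], D=∅>
[5] <S=[clo(λq. ((λu. 7) 7), ∅) :: -2 :: 8], E=∅, C=[AP :: PRIM2(add)], D=∅>
[6] <S=∅, E={q↦-2}, C=[((λu. 7) 7)], D=[([8], ∅, [PRIM2(add)])]>
[7] <S=∅, E={q↦-2}, C=[7 :: (λu. 7) :: AP], D=[([8], ∅, [PRIM2(add)])]>
[8] <S=[7], E={q↦-2}, C=[(λu. 7) :: AP], D=[([8], ∅, [PRIM2(add)])]>
[9] <S=[clo(λu. 7, {q↦-2}) :: 7], E={q↦-2}, C=[AP], D=[([8], ∅, [PRIM2(add)])]>
[10] <S=∅, E={u↦7, q↦-2}, C=[7], D=[(∅, {q↦-2}, ∅) :: ([8], ∅, [PRIM2(add)])]>
[11] <S=[7], E={u↦7, q↦-2}, C=∅, D=[(∅, {q↦-2}, ∅) :: ([8], ∅, [PRIM2(add)])]>
[12] <S=[7], E={q↦-2}, C=∅, D=[([8], ∅, [PRIM2(add)])]>
[13] <S=[7 :: 8], E=∅, C=[PRIM2(add)], D=∅>
[14] <S=[15], E=∅, C=∅, D=∅>
→ final value 15

Answer: 15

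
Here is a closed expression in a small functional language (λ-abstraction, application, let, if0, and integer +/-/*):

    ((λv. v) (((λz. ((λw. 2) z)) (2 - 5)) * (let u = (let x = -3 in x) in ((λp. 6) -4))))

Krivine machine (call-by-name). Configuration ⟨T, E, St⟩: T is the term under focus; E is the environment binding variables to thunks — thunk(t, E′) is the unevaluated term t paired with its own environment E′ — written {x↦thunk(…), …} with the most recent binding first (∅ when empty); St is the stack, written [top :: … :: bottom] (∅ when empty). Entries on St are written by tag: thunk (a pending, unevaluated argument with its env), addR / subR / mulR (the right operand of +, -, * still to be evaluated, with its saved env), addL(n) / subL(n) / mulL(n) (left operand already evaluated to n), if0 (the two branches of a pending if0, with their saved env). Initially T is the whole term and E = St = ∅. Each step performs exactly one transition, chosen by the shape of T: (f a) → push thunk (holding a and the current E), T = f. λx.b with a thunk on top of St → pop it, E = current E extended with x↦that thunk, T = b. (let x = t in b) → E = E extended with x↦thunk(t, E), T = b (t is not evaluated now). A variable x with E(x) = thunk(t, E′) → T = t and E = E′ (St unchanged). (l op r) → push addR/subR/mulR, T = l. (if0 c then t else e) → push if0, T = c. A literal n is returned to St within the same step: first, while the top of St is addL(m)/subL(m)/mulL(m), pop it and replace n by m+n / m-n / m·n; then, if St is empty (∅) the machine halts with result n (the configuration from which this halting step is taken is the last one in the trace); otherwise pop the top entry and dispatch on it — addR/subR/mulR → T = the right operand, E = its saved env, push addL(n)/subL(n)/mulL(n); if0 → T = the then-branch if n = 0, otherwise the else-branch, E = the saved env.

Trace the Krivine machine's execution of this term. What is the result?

Answer: 12

Machine steps:
t=0: <T=((λv. v) (((λz. ((λw. 2) z)) (2 - 5)) * (let u = (let x = -3 in x) in ((λp. 6) -4)))), E=∅, St=∅>
t=1: <T=(λv. v), E=∅, St=[thunk]>
t=2: <T=v, E={v↦thunk((((λz. ((λw. 2) z)) (2 - 5)) * (let u = (let x = -3 in x) in ((λp. 6) -4))), ∅)}, St=∅>
t=3: <T=(((λz. ((λw. 2) z)) (2 - 5)) * (let u = (let x = -3 in x) in ((λp. 6) -4))), E=∅, St=∅>
t=4: <T=((λz. ((λw. 2) z)) (2 - 5)), E=∅, St=[mulR]>
t=5: <T=(λz. ((λw. 2) z)), E=∅, St=[thunk :: mulR]>
t=6: <T=((λw. 2) z), E={z↦thunk((2 - 5), ∅)}, St=[mulR]>
t=7: <T=(λw. 2), E={z↦thunk((2 - 5), ∅)}, St=[thunk :: mulR]>
t=8: <T=2, E={w↦thunk(z, {z↦thunk((2 - 5), ∅)}), z↦thunk((2 - 5), ∅)}, St=[mulR]>
t=9: <T=(let u = (let x = -3 in x) in ((λp. 6) -4)), E=∅, St=[mulL(2)]>
t=10: <T=((λp. 6) -4), E={u↦thunk((let x = -3 in x), ∅)}, St=[mulL(2)]>
t=11: <T=(λp. 6), E={u↦thunk((let x = -3 in x), ∅)}, St=[thunk :: mulL(2)]>
t=12: <T=6, E={p↦thunk(-4, {u↦thunk((let x = -3 in x), ∅)}), u↦thunk((let x = -3 in x), ∅)}, St=[mulL(2)]>
→ final value 12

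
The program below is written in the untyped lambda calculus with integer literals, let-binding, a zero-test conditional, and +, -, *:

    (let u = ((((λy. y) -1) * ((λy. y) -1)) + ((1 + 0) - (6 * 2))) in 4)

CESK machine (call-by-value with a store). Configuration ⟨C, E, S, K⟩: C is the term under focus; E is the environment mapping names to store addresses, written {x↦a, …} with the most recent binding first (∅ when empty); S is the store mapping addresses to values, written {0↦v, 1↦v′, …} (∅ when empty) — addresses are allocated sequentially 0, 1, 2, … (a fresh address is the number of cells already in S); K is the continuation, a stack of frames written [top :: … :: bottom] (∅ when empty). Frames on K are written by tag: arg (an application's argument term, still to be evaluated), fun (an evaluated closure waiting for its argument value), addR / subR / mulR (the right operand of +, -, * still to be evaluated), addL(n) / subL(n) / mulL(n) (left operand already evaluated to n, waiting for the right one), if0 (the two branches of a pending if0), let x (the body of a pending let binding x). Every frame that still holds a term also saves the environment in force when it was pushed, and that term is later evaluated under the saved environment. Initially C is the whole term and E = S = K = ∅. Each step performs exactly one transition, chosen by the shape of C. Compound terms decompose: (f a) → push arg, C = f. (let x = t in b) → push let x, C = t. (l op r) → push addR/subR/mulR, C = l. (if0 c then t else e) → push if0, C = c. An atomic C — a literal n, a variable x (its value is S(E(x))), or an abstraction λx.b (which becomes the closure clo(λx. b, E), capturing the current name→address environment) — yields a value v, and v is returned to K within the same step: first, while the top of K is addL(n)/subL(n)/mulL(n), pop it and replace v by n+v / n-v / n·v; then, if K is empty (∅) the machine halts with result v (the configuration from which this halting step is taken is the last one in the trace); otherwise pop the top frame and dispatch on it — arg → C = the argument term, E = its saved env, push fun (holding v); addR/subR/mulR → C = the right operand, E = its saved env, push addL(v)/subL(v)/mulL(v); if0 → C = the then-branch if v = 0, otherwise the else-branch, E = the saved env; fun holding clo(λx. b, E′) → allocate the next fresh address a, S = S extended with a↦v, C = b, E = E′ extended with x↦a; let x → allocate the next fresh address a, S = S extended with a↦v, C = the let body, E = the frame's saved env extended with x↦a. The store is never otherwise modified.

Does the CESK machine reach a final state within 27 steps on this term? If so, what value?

Answer: 4

Machine steps:
0. ⟨C=(let u = ((((λy. y) -1) * ((λy. y) -1)) + ((1 + 0) - (6 * 2))) in 4); E=∅; S=∅; K=∅⟩
1. ⟨C=((((λy. y) -1) * ((λy. y) -1)) + ((1 + 0) - (6 * 2))); E=∅; S=∅; K=[let u]⟩
2. ⟨C=(((λy. y) -1) * ((λy. y) -1)); E=∅; S=∅; K=[addR :: let u]⟩
3. ⟨C=((λy. y) -1); E=∅; S=∅; K=[mulR :: addR :: let u]⟩
4. ⟨C=(λy. y); E=∅; S=∅; K=[arg :: mulR :: addR :: let u]⟩
5. ⟨C=-1; E=∅; S=∅; K=[fun :: mulR :: addR :: let u]⟩
6. ⟨C=y; E={y↦0}; S={0↦-1}; K=[mulR :: addR :: let u]⟩
7. ⟨C=((λy. y) -1); E=∅; S={0↦-1}; K=[mulL(-1) :: addR :: let u]⟩
8. ⟨C=(λy. y); E=∅; S={0↦-1}; K=[arg :: mulL(-1) :: addR :: let u]⟩
9. ⟨C=-1; E=∅; S={0↦-1}; K=[fun :: mulL(-1) :: addR :: let u]⟩
10. ⟨C=y; E={y↦1}; S={0↦-1, 1↦-1}; K=[mulL(-1) :: addR :: let u]⟩
11. ⟨C=((1 + 0) - (6 * 2)); E=∅; S={0↦-1, 1↦-1}; K=[addL(1) :: let u]⟩
12. ⟨C=(1 + 0); E=∅; S={0↦-1, 1↦-1}; K=[subR :: addL(1) :: let u]⟩
13. ⟨C=1; E=∅; S={0↦-1, 1↦-1}; K=[addR :: subR :: addL(1) :: let u]⟩
14. ⟨C=0; E=∅; S={0↦-1, 1↦-1}; K=[addL(1) :: subR :: addL(1) :: let u]⟩
15. ⟨C=(6 * 2); E=∅; S={0↦-1, 1↦-1}; K=[subL(1) :: addL(1) :: let u]⟩
16. ⟨C=6; E=∅; S={0↦-1, 1↦-1}; K=[mulR :: subL(1) :: addL(1) :: let u]⟩
17. ⟨C=2; E=∅; S={0↦-1, 1↦-1}; K=[mulL(6) :: subL(1) :: addL(1) :: let u]⟩
18. ⟨C=4; E={u↦2}; S={0↦-1, 1↦-1, 2↦-10}; K=∅⟩
→ final value 4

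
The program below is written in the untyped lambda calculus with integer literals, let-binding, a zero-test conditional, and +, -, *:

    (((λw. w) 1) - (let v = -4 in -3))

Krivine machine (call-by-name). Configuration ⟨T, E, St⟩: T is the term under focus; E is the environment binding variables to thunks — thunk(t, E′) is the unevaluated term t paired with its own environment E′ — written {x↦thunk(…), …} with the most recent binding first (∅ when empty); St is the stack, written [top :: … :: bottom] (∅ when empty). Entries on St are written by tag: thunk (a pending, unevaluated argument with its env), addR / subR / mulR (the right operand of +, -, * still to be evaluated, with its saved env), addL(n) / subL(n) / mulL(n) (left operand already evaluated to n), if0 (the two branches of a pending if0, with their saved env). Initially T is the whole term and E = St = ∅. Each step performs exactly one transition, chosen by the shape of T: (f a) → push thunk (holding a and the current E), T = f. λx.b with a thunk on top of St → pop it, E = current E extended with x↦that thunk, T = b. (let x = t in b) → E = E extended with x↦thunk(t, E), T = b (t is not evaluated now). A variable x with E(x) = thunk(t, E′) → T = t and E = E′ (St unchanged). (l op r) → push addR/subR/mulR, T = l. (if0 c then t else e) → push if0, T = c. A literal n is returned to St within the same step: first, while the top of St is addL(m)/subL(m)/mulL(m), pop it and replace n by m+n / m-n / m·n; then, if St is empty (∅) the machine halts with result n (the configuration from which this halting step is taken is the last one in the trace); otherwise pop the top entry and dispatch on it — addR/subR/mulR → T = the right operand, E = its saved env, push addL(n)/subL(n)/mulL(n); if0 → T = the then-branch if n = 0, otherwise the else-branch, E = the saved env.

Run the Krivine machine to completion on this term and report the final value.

Answer: 4

Derivation:
0. <T=(((λw. w) 1) - (let v = -4 in -3)), E=∅, St=∅>
1. <T=((λw. w) 1), E=∅, St=[subR]>
2. <T=(λw. w), E=∅, St=[thunk :: subR]>
3. <T=w, E={w↦thunk(1, ∅)}, St=[subR]>
4. <T=1, E=∅, St=[subR]>
5. <T=(let v = -4 in -3), E=∅, St=[subL(1)]>
6. <T=-3, E={v↦thunk(-4, ∅)}, St=[subL(1)]>
→ final value 4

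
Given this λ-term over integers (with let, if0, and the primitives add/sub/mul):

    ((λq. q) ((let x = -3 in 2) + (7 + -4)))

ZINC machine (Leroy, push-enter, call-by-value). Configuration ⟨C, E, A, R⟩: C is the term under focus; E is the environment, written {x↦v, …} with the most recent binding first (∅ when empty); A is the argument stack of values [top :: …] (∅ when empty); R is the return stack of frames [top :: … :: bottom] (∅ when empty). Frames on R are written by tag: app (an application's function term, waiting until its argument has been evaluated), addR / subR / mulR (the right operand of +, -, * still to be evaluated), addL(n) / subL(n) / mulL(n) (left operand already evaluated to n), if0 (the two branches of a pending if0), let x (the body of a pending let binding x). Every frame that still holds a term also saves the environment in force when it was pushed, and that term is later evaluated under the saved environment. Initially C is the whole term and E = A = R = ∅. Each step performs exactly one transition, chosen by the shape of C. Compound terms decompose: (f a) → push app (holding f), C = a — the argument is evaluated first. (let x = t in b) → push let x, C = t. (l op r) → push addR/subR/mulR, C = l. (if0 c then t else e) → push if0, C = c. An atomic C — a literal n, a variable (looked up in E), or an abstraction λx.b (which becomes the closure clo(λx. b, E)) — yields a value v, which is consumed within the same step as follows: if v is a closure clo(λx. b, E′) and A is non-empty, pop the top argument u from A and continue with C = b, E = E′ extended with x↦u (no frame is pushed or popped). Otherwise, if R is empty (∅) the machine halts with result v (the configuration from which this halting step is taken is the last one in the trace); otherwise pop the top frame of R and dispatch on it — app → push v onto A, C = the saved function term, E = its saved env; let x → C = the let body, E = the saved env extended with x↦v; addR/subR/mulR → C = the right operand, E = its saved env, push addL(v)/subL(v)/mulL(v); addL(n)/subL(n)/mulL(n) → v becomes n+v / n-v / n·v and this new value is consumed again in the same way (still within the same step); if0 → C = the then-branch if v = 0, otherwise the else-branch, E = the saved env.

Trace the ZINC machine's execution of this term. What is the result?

[0] ⟨C=((λq. q) ((let x = -3 in 2) + (7 + -4))); E=∅; A=∅; R=∅⟩
[1] ⟨C=((let x = -3 in 2) + (7 + -4)); E=∅; A=∅; R=[app]⟩
[2] ⟨C=(let x = -3 in 2); E=∅; A=∅; R=[addR :: app]⟩
[3] ⟨C=-3; E=∅; A=∅; R=[let x :: addR :: app]⟩
[4] ⟨C=2; E={x↦-3}; A=∅; R=[addR :: app]⟩
[5] ⟨C=(7 + -4); E=∅; A=∅; R=[addL(2) :: app]⟩
[6] ⟨C=7; E=∅; A=∅; R=[addR :: addL(2) :: app]⟩
[7] ⟨C=-4; E=∅; A=∅; R=[addL(7) :: addL(2) :: app]⟩
[8] ⟨C=(λq. q); E=∅; A=[5]; R=∅⟩
[9] ⟨C=q; E={q↦5}; A=∅; R=∅⟩
→ final value 5

Answer: 5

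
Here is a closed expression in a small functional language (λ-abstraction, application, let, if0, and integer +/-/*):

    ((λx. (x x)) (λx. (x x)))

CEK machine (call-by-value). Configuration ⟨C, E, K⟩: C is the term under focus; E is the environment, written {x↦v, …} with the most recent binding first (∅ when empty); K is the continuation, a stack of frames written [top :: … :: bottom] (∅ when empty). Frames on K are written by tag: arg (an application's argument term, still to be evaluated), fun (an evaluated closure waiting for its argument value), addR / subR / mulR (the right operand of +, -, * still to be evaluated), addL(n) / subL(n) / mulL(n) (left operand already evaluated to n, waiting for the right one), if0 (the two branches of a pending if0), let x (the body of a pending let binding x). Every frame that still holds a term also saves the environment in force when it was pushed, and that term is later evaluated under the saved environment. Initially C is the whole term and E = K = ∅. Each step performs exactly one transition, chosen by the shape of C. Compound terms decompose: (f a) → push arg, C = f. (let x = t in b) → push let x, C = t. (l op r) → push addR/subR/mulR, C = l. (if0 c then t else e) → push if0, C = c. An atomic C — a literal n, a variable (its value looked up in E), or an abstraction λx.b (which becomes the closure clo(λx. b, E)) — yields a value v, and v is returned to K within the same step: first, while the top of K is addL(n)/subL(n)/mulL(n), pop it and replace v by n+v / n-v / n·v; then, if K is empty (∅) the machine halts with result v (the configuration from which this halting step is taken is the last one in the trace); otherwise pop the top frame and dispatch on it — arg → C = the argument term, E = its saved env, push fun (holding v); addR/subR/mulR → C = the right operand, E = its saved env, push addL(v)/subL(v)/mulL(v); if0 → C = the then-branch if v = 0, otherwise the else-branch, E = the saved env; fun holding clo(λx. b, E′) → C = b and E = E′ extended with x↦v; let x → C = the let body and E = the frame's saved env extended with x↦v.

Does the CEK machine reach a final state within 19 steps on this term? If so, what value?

Answer: DIVERGES (no final state within 19 steps)

Derivation:
t=0: [C=((λx. (x x)) (λx. (x x))) | E=∅ | K=∅]
t=1: [C=(λx. (x x)) | E=∅ | K=[arg]]
t=2: [C=(λx. (x x)) | E=∅ | K=[fun]]
t=3: [C=(x x) | E={x↦clo(λx. (x x), ∅)} | K=∅]
t=4: [C=x | E={x↦clo(λx. (x x), ∅)} | K=[arg]]
t=5: [C=x | E={x↦clo(λx. (x x), ∅)} | K=[fun]]
… configuration repeats with period 3 (steps 3–5 recur indefinitely) …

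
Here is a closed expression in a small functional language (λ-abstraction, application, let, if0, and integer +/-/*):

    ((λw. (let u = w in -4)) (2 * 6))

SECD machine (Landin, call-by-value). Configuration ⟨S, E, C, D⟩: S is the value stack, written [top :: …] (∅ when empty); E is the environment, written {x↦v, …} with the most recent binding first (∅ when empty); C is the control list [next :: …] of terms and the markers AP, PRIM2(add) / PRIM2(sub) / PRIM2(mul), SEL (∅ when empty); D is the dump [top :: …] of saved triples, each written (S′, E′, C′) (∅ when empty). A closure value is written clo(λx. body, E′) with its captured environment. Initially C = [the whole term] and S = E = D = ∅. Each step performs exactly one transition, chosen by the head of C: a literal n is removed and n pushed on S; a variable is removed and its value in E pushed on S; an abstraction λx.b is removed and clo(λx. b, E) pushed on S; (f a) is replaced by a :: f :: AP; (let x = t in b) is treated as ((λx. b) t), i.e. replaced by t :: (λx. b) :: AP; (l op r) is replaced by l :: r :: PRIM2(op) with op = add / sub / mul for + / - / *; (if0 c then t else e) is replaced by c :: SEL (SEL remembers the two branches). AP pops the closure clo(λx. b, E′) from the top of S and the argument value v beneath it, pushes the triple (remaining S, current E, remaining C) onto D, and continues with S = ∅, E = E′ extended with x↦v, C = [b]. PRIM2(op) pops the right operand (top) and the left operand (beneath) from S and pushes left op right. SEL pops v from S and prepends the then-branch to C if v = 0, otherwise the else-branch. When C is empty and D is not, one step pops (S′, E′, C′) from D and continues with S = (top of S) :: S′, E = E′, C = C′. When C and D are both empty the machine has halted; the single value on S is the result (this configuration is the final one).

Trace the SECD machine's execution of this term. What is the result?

Answer: -4

Execution trace:
t=0: <S=∅, E=∅, C=[((λw. (let u = w in -4)) (2 * 6))], D=∅>
t=1: <S=∅, E=∅, C=[(2 * 6) :: (λw. (let u = w in -4)) :: AP], D=∅>
t=2: <S=∅, E=∅, C=[2 :: 6 :: PRIM2(mul) :: (λw. (let u = w in -4)) :: AP], D=∅>
t=3: <S=[2], E=∅, C=[6 :: PRIM2(mul) :: (λw. (let u = w in -4)) :: AP], D=∅>
t=4: <S=[6 :: 2], E=∅, C=[PRIM2(mul) :: (λw. (let u = w in -4)) :: AP], D=∅>
t=5: <S=[12], E=∅, C=[(λw. (let u = w in -4)) :: AP], D=∅>
t=6: <S=[clo(λw. (let u = w in -4), ∅) :: 12], E=∅, C=[AP], D=∅>
t=7: <S=∅, E={w↦12}, C=[(let u = w in -4)], D=[(∅, ∅, ∅)]>
t=8: <S=∅, E={w↦12}, C=[w :: (λu. -4) :: AP], D=[(∅, ∅, ∅)]>
t=9: <S=[12], E={w↦12}, C=[(λu. -4) :: AP], D=[(∅, ∅, ∅)]>
t=10: <S=[clo(λu. -4, {w↦12}) :: 12], E={w↦12}, C=[AP], D=[(∅, ∅, ∅)]>
t=11: <S=∅, E={u↦12, w↦12}, C=[-4], D=[(∅, {w↦12}, ∅) :: (∅, ∅, ∅)]>
t=12: <S=[-4], E={u↦12, w↦12}, C=∅, D=[(∅, {w↦12}, ∅) :: (∅, ∅, ∅)]>
t=13: <S=[-4], E={w↦12}, C=∅, D=[(∅, ∅, ∅)]>
t=14: <S=[-4], E=∅, C=∅, D=∅>
→ final value -4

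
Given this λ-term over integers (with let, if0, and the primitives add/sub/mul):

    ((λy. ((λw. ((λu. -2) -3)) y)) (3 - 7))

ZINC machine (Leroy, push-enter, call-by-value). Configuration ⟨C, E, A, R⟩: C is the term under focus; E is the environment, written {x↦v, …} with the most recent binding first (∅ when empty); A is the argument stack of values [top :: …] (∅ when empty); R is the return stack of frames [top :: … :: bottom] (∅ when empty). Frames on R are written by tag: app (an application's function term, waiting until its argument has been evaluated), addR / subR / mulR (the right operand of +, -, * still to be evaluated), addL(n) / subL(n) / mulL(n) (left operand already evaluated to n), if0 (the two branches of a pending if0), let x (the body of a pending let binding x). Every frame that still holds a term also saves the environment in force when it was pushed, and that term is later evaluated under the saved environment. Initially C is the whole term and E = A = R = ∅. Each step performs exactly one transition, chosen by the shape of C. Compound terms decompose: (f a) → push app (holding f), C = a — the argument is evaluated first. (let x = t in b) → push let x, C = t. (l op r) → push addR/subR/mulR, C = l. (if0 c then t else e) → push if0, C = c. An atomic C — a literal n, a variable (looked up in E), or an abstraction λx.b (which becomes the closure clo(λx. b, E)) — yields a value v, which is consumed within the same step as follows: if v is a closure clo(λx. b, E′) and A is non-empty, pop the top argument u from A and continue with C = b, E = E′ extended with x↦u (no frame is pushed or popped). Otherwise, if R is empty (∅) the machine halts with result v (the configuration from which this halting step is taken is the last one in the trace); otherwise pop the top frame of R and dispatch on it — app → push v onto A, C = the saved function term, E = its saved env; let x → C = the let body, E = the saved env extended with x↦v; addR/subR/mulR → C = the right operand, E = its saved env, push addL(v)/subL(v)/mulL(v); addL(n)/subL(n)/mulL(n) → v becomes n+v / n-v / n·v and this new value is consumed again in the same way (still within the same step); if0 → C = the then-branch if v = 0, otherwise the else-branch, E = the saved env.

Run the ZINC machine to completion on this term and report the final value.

Answer: -2

Derivation:
0. [C=((λy. ((λw. ((λu. -2) -3)) y)) (3 - 7)) | E=∅ | A=∅ | R=∅]
1. [C=(3 - 7) | E=∅ | A=∅ | R=[app]]
2. [C=3 | E=∅ | A=∅ | R=[subR :: app]]
3. [C=7 | E=∅ | A=∅ | R=[subL(3) :: app]]
4. [C=(λy. ((λw. ((λu. -2) -3)) y)) | E=∅ | A=[-4] | R=∅]
5. [C=((λw. ((λu. -2) -3)) y) | E={y↦-4} | A=∅ | R=∅]
6. [C=y | E={y↦-4} | A=∅ | R=[app]]
7. [C=(λw. ((λu. -2) -3)) | E={y↦-4} | A=[-4] | R=∅]
8. [C=((λu. -2) -3) | E={w↦-4, y↦-4} | A=∅ | R=∅]
9. [C=-3 | E={w↦-4, y↦-4} | A=∅ | R=[app]]
10. [C=(λu. -2) | E={w↦-4, y↦-4} | A=[-3] | R=∅]
11. [C=-2 | E={u↦-3, w↦-4, y↦-4} | A=∅ | R=∅]
→ final value -2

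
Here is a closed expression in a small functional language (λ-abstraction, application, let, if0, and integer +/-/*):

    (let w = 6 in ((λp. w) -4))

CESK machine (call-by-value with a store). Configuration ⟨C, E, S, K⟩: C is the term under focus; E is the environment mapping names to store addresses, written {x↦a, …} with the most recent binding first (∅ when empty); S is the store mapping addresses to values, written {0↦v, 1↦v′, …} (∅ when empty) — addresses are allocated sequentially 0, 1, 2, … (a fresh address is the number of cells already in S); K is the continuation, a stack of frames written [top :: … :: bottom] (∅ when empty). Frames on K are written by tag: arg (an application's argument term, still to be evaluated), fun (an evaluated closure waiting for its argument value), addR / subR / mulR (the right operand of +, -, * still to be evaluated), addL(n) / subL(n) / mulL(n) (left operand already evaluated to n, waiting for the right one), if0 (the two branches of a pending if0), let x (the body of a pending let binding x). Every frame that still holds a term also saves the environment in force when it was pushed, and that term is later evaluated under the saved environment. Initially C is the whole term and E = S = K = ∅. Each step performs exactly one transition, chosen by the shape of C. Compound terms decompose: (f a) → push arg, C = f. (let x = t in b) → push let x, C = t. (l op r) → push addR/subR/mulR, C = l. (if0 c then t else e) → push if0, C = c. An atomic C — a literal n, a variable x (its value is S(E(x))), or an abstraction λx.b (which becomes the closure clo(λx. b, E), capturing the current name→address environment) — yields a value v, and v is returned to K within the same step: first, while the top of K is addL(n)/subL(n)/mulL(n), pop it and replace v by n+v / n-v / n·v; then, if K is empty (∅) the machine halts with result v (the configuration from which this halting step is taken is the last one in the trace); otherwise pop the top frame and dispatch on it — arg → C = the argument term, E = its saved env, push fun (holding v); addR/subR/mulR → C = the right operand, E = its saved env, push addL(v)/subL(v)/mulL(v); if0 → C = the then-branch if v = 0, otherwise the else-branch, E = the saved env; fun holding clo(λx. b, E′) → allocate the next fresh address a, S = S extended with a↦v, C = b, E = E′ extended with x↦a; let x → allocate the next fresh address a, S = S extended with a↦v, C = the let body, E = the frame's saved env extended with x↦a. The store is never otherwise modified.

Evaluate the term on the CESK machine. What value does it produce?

Answer: 6

Machine steps:
[0] ⟨C=(let w = 6 in ((λp. w) -4)); E=∅; S=∅; K=∅⟩
[1] ⟨C=6; E=∅; S=∅; K=[let w]⟩
[2] ⟨C=((λp. w) -4); E={w↦0}; S={0↦6}; K=∅⟩
[3] ⟨C=(λp. w); E={w↦0}; S={0↦6}; K=[arg]⟩
[4] ⟨C=-4; E={w↦0}; S={0↦6}; K=[fun]⟩
[5] ⟨C=w; E={p↦1, w↦0}; S={0↦6, 1↦-4}; K=∅⟩
→ final value 6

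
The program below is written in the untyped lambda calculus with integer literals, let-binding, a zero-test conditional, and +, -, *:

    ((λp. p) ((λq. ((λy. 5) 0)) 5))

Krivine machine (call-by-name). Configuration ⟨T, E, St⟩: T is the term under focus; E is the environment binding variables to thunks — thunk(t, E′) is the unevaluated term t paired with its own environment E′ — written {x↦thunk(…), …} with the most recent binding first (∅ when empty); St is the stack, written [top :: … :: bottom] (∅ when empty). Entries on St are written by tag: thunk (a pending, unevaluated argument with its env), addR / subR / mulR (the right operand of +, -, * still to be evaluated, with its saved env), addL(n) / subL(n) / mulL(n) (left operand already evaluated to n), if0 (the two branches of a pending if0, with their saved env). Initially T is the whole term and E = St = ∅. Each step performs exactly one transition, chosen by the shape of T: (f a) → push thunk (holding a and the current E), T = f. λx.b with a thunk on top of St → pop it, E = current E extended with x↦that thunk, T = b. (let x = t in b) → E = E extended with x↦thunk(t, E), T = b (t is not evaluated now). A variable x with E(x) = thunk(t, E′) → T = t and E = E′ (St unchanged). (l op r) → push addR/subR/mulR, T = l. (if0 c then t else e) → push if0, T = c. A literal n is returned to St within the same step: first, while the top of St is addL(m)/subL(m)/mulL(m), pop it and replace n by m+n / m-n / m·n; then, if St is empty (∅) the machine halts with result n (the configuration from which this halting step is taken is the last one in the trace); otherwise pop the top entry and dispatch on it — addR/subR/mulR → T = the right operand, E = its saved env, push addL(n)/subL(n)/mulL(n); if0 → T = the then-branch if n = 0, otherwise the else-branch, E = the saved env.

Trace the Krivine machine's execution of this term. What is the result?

Answer: 5

Derivation:
t=0: [T=((λp. p) ((λq. ((λy. 5) 0)) 5)) | E=∅ | St=∅]
t=1: [T=(λp. p) | E=∅ | St=[thunk]]
t=2: [T=p | E={p↦thunk(((λq. ((λy. 5) 0)) 5), ∅)} | St=∅]
t=3: [T=((λq. ((λy. 5) 0)) 5) | E=∅ | St=∅]
t=4: [T=(λq. ((λy. 5) 0)) | E=∅ | St=[thunk]]
t=5: [T=((λy. 5) 0) | E={q↦thunk(5, ∅)} | St=∅]
t=6: [T=(λy. 5) | E={q↦thunk(5, ∅)} | St=[thunk]]
t=7: [T=5 | E={y↦thunk(0, {q↦thunk(5, ∅)}), q↦thunk(5, ∅)} | St=∅]
→ final value 5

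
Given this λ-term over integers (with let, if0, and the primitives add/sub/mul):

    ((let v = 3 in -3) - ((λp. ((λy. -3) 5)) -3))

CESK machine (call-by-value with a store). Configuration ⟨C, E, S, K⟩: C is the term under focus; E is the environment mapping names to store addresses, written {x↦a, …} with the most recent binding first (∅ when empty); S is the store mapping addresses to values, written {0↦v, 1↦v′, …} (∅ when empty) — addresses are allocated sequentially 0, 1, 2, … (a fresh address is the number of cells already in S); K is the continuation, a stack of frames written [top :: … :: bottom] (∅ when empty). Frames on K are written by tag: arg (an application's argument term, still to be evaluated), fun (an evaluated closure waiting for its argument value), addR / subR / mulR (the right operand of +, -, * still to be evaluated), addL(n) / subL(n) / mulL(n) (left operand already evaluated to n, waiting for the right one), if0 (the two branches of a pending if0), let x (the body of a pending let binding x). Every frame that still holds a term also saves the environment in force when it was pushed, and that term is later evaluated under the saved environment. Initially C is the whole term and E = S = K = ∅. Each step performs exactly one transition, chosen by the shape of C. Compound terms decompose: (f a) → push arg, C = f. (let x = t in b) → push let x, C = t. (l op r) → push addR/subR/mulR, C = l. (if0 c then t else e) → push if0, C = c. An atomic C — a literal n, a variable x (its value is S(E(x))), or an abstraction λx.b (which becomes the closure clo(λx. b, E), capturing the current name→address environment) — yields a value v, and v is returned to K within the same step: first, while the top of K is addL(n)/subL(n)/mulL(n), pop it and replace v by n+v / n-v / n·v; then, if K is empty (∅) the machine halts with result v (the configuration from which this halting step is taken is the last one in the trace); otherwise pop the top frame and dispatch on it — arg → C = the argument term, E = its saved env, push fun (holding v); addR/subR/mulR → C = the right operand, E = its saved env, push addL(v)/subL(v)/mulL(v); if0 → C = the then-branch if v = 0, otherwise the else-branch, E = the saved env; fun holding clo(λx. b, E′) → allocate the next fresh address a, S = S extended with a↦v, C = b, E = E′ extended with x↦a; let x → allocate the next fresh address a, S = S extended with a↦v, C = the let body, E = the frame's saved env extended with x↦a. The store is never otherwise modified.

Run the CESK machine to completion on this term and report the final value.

Answer: 0

Derivation:
[0] <C=((let v = 3 in -3) - ((λp. ((λy. -3) 5)) -3)), E=∅, S=∅, K=∅>
[1] <C=(let v = 3 in -3), E=∅, S=∅, K=[subR]>
[2] <C=3, E=∅, S=∅, K=[let v :: subR]>
[3] <C=-3, E={v↦0}, S={0↦3}, K=[subR]>
[4] <C=((λp. ((λy. -3) 5)) -3), E=∅, S={0↦3}, K=[subL(-3)]>
[5] <C=(λp. ((λy. -3) 5)), E=∅, S={0↦3}, K=[arg :: subL(-3)]>
[6] <C=-3, E=∅, S={0↦3}, K=[fun :: subL(-3)]>
[7] <C=((λy. -3) 5), E={p↦1}, S={0↦3, 1↦-3}, K=[subL(-3)]>
[8] <C=(λy. -3), E={p↦1}, S={0↦3, 1↦-3}, K=[arg :: subL(-3)]>
[9] <C=5, E={p↦1}, S={0↦3, 1↦-3}, K=[fun :: subL(-3)]>
[10] <C=-3, E={y↦2, p↦1}, S={0↦3, 1↦-3, 2↦5}, K=[subL(-3)]>
→ final value 0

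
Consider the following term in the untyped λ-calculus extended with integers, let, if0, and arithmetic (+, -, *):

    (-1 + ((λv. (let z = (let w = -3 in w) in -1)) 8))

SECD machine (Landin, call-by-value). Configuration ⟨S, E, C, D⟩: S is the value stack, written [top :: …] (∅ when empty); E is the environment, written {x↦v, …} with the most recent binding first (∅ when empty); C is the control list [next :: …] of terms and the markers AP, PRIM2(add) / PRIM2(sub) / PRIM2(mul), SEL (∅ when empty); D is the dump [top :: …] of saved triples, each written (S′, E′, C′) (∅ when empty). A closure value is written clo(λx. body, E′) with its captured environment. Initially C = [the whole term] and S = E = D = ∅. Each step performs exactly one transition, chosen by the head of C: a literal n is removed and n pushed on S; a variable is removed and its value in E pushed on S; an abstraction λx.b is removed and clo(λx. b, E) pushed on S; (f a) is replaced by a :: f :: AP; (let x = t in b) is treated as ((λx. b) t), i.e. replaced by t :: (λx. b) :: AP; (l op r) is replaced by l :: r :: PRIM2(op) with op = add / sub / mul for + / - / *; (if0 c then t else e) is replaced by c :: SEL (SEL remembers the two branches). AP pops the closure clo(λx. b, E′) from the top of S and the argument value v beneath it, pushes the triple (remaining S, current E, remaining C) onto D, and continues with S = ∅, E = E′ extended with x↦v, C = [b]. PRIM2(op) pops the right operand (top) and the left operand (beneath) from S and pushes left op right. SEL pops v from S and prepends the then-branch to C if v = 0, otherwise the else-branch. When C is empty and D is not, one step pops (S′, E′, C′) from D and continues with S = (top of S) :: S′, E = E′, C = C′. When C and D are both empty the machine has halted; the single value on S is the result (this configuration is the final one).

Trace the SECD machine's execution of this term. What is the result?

[0] ⟨S=∅; E=∅; C=[(-1 + ((λv. (let z = (let w = -3 in w) in -1)) 8))]; D=∅⟩
[1] ⟨S=∅; E=∅; C=[-1 :: ((λv. (let z = (let w = -3 in w) in -1)) 8) :: PRIM2(add)]; D=∅⟩
[2] ⟨S=[-1]; E=∅; C=[((λv. (let z = (let w = -3 in w) in -1)) 8) :: PRIM2(add)]; D=∅⟩
[3] ⟨S=[-1]; E=∅; C=[8 :: (λv. (let z = (let w = -3 in w) in -1)) :: AP :: PRIM2(add)]; D=∅⟩
[4] ⟨S=[8 :: -1]; E=∅; C=[(λv. (let z = (let w = -3 in w) in -1)) :: AP :: PRIM2(add)]; D=∅⟩
[5] ⟨S=[clo(λv. (let z = (let w = -3 in w) in -1), ∅) :: 8 :: -1]; E=∅; C=[AP :: PRIM2(add)]; D=∅⟩
[6] ⟨S=∅; E={v↦8}; C=[(let z = (let w = -3 in w) in -1)]; D=[([-1], ∅, [PRIM2(add)])]⟩
[7] ⟨S=∅; E={v↦8}; C=[(let w = -3 in w) :: (λz. -1) :: AP]; D=[([-1], ∅, [PRIM2(add)])]⟩
[8] ⟨S=∅; E={v↦8}; C=[-3 :: (λw. w) :: AP :: (λz. -1) :: AP]; D=[([-1], ∅, [PRIM2(add)])]⟩
[9] ⟨S=[-3]; E={v↦8}; C=[(λw. w) :: AP :: (λz. -1) :: AP]; D=[([-1], ∅, [PRIM2(add)])]⟩
[10] ⟨S=[clo(λw. w, {v↦8}) :: -3]; E={v↦8}; C=[AP :: (λz. -1) :: AP]; D=[([-1], ∅, [PRIM2(add)])]⟩
[11] ⟨S=∅; E={w↦-3, v↦8}; C=[w]; D=[(∅, {v↦8}, [(λz. -1) :: AP]) :: ([-1], ∅, [PRIM2(add)])]⟩
[12] ⟨S=[-3]; E={w↦-3, v↦8}; C=∅; D=[(∅, {v↦8}, [(λz. -1) :: AP]) :: ([-1], ∅, [PRIM2(add)])]⟩
[13] ⟨S=[-3]; E={v↦8}; C=[(λz. -1) :: AP]; D=[([-1], ∅, [PRIM2(add)])]⟩
[14] ⟨S=[clo(λz. -1, {v↦8}) :: -3]; E={v↦8}; C=[AP]; D=[([-1], ∅, [PRIM2(add)])]⟩
[15] ⟨S=∅; E={z↦-3, v↦8}; C=[-1]; D=[(∅, {v↦8}, ∅) :: ([-1], ∅, [PRIM2(add)])]⟩
[16] ⟨S=[-1]; E={z↦-3, v↦8}; C=∅; D=[(∅, {v↦8}, ∅) :: ([-1], ∅, [PRIM2(add)])]⟩
[17] ⟨S=[-1]; E={v↦8}; C=∅; D=[([-1], ∅, [PRIM2(add)])]⟩
[18] ⟨S=[-1 :: -1]; E=∅; C=[PRIM2(add)]; D=∅⟩
[19] ⟨S=[-2]; E=∅; C=∅; D=∅⟩
→ final value -2

Answer: -2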